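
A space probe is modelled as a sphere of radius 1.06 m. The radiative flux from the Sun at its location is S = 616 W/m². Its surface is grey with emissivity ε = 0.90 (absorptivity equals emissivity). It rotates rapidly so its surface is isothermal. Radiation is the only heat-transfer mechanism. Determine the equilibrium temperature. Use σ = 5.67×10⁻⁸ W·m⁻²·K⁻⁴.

T ≈ 228 K

At equilibrium, absorbed power = emitted power.
Absorbing cross-section = πr² = 3.530 m²; emitting surface = 4πr² = 14.12 m² (ratio 4).
εS·A_cross = εσ·A_surf·T⁴  ⇒  T⁴ = S/(4σ)   (ε cancels).
T⁴ = 616/(4·5.67×10⁻⁸) = 2.716×10⁹ K⁴.
T = (2.716×10⁹)^(1/4).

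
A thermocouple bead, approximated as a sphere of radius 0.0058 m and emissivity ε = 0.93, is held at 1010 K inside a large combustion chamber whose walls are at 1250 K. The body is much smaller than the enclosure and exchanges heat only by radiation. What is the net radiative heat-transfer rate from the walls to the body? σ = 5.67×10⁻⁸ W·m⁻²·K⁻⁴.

P_net ≈ 31.2 W

For a small grey body in a large enclosure: P_net = εσA(T_body⁴ − T_wall⁴).
A = 4πr² = 4.227×10⁻⁴ m²; T_body⁴ − T_wall⁴ = 1.041×10¹² − 2.441×10¹² = -1.401×10¹² K⁴.
|P_net| = 0.93·5.67×10⁻⁸·4.227×10⁻⁴·1.401×10¹².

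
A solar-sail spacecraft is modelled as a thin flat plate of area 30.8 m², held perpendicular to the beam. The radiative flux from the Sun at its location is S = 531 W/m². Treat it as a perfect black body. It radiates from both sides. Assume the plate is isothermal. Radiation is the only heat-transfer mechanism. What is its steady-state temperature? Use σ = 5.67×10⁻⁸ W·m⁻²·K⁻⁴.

T ≈ 262 K

At equilibrium, absorbed power = emitted power.
Absorbing cross-section = A = 30.80 m²; emitting surface = 2A = 61.60 m² (ratio 2).
S·A_cross = εσ·A_surf·T⁴  ⇒  T⁴ = S/(2σ).
T⁴ = 1.00·531/(2·5.67×10⁻⁸) = 4.683×10⁹ K⁴.
T = (4.683×10⁹)^(1/4).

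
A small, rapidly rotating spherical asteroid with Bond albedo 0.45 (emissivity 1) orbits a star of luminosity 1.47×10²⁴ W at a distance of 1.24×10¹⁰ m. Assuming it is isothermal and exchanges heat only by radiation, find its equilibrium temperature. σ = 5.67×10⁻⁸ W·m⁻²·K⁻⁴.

T ≈ 207 K

First find the stellar flux at distance d: S = L/(4πd²) = 1.47×10²⁴/(4π·(1.24×10¹⁰)²) = 760.8 W/m².
For an isothermal sphere, absorbed (1−a)S·πr² = emitted σ·4πr²·T⁴, so T⁴ = (1−a)S/(4σ).
T⁴ = 0.550·760.8/(4·5.67×10⁻⁸) = 1.845×10⁹ K⁴.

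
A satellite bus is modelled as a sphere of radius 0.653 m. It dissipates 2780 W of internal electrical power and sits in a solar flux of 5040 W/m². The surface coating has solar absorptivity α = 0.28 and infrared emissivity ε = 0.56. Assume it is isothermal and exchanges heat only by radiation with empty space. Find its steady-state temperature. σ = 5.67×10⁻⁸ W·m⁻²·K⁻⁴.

T ≈ 407 K

At steady state, absorbed solar power + internal power = radiated power.
Absorbed: α·S·A_cross = 0.28·5040·1.340 = 1890 W (cross-section πr²).
Total input = 1890 + 2780 = 4670 W.
Radiated: εσ·A_surf·T⁴ with A_surf = 4πr² = 5.358 m².
T⁴ = 4670/(0.56·5.67×10⁻⁸·5.358) = 2.745×10¹⁰ K⁴.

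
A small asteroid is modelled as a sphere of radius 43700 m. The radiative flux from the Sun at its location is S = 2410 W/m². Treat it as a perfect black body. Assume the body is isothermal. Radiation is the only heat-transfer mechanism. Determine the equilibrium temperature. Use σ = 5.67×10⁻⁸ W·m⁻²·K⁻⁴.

T ≈ 321 K

At equilibrium, absorbed power = emitted power.
Absorbing cross-section = πr² = 5.999×10⁹ m²; emitting surface = 4πr² = 2.400×10¹⁰ m² (ratio 4).
S·A_cross = εσ·A_surf·T⁴  ⇒  T⁴ = S/(4σ).
T⁴ = 1.00·2410/(4·5.67×10⁻⁸) = 1.063×10¹⁰ K⁴.
T = (1.063×10¹⁰)^(1/4).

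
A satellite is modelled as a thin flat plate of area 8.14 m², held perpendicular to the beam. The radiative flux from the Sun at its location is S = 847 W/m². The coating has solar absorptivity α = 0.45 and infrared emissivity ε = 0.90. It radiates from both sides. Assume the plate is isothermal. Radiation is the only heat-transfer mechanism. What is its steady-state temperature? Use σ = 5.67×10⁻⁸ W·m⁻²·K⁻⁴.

T ≈ 247 K

At equilibrium, absorbed power = emitted power.
Absorbing cross-section = A = 8.140 m²; emitting surface = 2A = 16.28 m² (ratio 2).
αS·A_cross = εσ·A_surf·T⁴  ⇒  T⁴ = αS/(ε·2σ).
T⁴ = 0.450·847/(0.90·2·5.67×10⁻⁸) = 3.735×10⁹ K⁴.
T = (3.735×10⁹)^(1/4).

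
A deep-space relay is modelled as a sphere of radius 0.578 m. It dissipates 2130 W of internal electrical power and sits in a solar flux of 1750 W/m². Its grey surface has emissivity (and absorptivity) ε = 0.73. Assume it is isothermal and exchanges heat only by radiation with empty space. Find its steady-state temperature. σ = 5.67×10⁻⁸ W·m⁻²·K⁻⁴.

T ≈ 376 K

At steady state, absorbed solar power + internal power = radiated power.
Absorbed: α·S·A_cross = 0.73·1750·1.050 = 1341 W (cross-section πr²).
Total input = 1341 + 2130 = 3471 W.
Radiated: εσ·A_surf·T⁴ with A_surf = 4πr² = 4.198 m².
T⁴ = 3471/(0.73·5.67×10⁻⁸·4.198) = 1.997×10¹⁰ K⁴.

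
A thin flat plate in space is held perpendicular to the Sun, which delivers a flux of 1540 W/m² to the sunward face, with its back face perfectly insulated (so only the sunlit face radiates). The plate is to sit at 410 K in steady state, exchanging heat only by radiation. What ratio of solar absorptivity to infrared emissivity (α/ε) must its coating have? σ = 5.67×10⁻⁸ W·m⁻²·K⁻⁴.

Balance: αS·A = εσ·1A·T⁴ ⇒ α/ε = σT⁴/S.
α/ε = 5.67×10⁻⁸·(410)⁴/1540 = 5.67×10⁻⁸·2.826×10¹⁰/1540.

α/ε ≈ 1.04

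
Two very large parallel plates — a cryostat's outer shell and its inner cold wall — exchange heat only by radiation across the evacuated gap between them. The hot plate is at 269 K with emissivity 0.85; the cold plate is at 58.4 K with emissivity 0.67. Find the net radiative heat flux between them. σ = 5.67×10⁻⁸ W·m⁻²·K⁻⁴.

For two infinite grey parallel plates, q = σ(T₁⁴ − T₂⁴)/(1/ε₁ + 1/ε₂ − 1).
T₁⁴ − T₂⁴ = 5.236×10⁹ − 1.163×10⁷ = 5.224×10⁹ K⁴.
1/ε₁ + 1/ε₂ − 1 = 1.176 + 1.493 − 1 = 1.669.
q = 5.67×10⁻⁸ × 5.224×10⁹ / 1.669.

q ≈ 177 W/m²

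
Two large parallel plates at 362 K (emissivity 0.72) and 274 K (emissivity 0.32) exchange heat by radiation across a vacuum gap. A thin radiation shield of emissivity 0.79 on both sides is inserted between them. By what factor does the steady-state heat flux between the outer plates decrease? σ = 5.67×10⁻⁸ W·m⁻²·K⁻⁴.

factor ≈ 1.44

Without shield: q₀ = σΔ(T⁴)/(1/ε₁+1/ε₂−1) with denominator 3.514.
With shield the two gaps are in series; the resistances add: (1/ε₁+1/ε_s−1)+(1/ε_s+1/ε₂−1) = 1.655+3.391 = 5.046.
Heat-flux ratio q₀/q = 5.046/3.514.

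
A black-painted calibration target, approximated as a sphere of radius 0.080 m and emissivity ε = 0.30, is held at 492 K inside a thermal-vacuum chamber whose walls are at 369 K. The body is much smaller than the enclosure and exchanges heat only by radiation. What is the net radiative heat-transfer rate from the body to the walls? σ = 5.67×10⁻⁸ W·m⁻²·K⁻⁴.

For a small grey body in a large enclosure: P_net = εσA(T_body⁴ − T_wall⁴).
A = 4πr² = 0.08042 m²; T_body⁴ − T_wall⁴ = 5.859×10¹⁰ − 1.854×10¹⁰ = 4.006×10¹⁰ K⁴.
|P_net| = 0.30·5.67×10⁻⁸·0.08042·4.006×10¹⁰.

P_net ≈ 54.8 W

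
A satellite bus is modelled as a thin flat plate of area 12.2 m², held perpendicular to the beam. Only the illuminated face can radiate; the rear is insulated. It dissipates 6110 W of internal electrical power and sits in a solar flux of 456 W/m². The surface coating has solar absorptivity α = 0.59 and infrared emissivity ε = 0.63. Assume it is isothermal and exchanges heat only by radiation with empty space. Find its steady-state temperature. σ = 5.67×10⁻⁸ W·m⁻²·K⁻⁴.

At steady state, absorbed solar power + internal power = radiated power.
Absorbed: α·S·A_cross = 0.59·456·12.20 = 3282 W (cross-section A).
Total input = 3282 + 6110 = 9392 W.
Radiated: εσ·A_surf·T⁴ with A_surf = A = 12.20 m².
T⁴ = 9392/(0.63·5.67×10⁻⁸·12.20) = 2.155×10¹⁰ K⁴.

T ≈ 383 K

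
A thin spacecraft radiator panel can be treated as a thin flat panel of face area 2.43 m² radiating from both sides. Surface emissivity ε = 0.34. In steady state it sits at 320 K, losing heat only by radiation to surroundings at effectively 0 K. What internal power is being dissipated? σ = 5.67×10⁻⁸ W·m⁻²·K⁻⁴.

Steady state: P = εσA T⁴.
A = 2·2.43 = 4.860 m²; T⁴ = (320)⁴ = 1.049×10¹⁰ K⁴.
P = 0.34 × 5.67×10⁻⁸ × 4.860 × 1.049×10¹⁰.

P ≈ 982 W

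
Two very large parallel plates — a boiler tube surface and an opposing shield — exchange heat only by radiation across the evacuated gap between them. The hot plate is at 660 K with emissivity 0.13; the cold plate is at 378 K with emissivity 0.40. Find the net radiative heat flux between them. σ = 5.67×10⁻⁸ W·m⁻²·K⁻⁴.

q ≈ 1040 W/m²

For two infinite grey parallel plates, q = σ(T₁⁴ − T₂⁴)/(1/ε₁ + 1/ε₂ − 1).
T₁⁴ − T₂⁴ = 1.897×10¹¹ − 2.042×10¹⁰ = 1.693×10¹¹ K⁴.
1/ε₁ + 1/ε₂ − 1 = 7.692 + 2.500 − 1 = 9.192.
q = 5.67×10⁻⁸ × 1.693×10¹¹ / 9.192.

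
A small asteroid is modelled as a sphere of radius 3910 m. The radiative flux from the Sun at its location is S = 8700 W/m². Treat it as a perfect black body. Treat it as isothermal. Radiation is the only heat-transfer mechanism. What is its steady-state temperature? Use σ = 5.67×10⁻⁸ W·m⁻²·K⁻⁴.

At equilibrium, absorbed power = emitted power.
Absorbing cross-section = πr² = 4.803×10⁷ m²; emitting surface = 4πr² = 1.921×10⁸ m² (ratio 4).
S·A_cross = εσ·A_surf·T⁴  ⇒  T⁴ = S/(4σ).
T⁴ = 1.00·8700/(4·5.67×10⁻⁸) = 3.836×10¹⁰ K⁴.
T = (3.836×10¹⁰)^(1/4).

T ≈ 443 K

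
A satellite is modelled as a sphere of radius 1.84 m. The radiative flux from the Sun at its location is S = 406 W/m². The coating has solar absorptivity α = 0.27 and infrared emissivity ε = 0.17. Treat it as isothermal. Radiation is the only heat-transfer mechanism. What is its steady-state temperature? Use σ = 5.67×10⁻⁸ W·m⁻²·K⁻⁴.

At equilibrium, absorbed power = emitted power.
Absorbing cross-section = πr² = 10.64 m²; emitting surface = 4πr² = 42.54 m² (ratio 4).
αS·A_cross = εσ·A_surf·T⁴  ⇒  T⁴ = αS/(ε·4σ).
T⁴ = 0.270·406/(0.17·4·5.67×10⁻⁸) = 2.843×10⁹ K⁴.
T = (2.843×10⁹)^(1/4).

T ≈ 231 K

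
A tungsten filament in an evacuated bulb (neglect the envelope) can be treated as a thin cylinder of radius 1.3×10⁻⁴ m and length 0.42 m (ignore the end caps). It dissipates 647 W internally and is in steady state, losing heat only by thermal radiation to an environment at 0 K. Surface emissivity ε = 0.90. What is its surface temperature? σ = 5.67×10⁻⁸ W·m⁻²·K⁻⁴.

Steady state: internal power = radiated power, P = εσA T⁴.
Radiating area A = 2πrL = 3.431×10⁻⁴ m².
T⁴ = P/(εσA) = 647/(0.90·5.67×10⁻⁸·3.431×10⁻⁴) = 3.696×10¹³ K⁴.
T = (3.696×10¹³)^(1/4).

T ≈ 2470 K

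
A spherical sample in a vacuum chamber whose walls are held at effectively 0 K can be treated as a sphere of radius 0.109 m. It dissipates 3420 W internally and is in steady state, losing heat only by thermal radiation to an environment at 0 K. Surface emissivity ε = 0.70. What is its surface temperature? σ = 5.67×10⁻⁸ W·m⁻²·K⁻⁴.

T ≈ 872 K

Steady state: internal power = radiated power, P = εσA T⁴.
Radiating area A = 4πr² = 0.1493 m².
T⁴ = P/(εσA) = 3420/(0.70·5.67×10⁻⁸·0.1493) = 5.771×10¹¹ K⁴.
T = (5.771×10¹¹)^(1/4).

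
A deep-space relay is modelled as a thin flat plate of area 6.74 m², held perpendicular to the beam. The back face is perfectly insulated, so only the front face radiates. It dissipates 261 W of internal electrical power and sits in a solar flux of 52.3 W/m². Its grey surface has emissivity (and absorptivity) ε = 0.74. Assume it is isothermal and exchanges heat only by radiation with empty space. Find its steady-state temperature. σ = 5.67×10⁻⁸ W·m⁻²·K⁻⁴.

At steady state, absorbed solar power + internal power = radiated power.
Absorbed: α·S·A_cross = 0.74·52.3·6.740 = 260.9 W (cross-section A).
Total input = 260.9 + 261 = 521.9 W.
Radiated: εσ·A_surf·T⁴ with A_surf = A = 6.740 m².
T⁴ = 521.9/(0.74·5.67×10⁻⁸·6.740) = 1.845×10⁹ K⁴.

T ≈ 207 K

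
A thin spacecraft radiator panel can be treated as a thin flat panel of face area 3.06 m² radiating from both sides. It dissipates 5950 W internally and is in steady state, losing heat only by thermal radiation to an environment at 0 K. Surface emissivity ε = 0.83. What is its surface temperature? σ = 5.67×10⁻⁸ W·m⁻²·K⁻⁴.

T ≈ 379 K

Steady state: internal power = radiated power, P = εσA T⁴.
Radiating area A = 2·3.06 = 6.120 m².
T⁴ = P/(εσA) = 5950/(0.83·5.67×10⁻⁸·6.120) = 2.066×10¹⁰ K⁴.
T = (2.066×10¹⁰)^(1/4).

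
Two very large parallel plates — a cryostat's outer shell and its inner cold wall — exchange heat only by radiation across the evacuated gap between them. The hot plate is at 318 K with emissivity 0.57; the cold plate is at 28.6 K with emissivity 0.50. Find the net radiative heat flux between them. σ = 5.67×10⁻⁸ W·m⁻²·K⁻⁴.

For two infinite grey parallel plates, q = σ(T₁⁴ − T₂⁴)/(1/ε₁ + 1/ε₂ − 1).
T₁⁴ − T₂⁴ = 1.023×10¹⁰ − 6.691×10⁵ = 1.023×10¹⁰ K⁴.
1/ε₁ + 1/ε₂ − 1 = 1.754 + 2.000 − 1 = 2.754.
q = 5.67×10⁻⁸ × 1.023×10¹⁰ / 2.754.

q ≈ 210 W/m²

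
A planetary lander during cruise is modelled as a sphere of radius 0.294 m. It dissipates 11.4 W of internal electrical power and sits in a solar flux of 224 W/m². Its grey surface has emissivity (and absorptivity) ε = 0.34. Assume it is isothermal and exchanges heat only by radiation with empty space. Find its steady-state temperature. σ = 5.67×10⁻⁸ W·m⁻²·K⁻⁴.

T ≈ 198 K

At steady state, absorbed solar power + internal power = radiated power.
Absorbed: α·S·A_cross = 0.34·224·0.2715 = 20.68 W (cross-section πr²).
Total input = 20.68 + 11.4 = 32.08 W.
Radiated: εσ·A_surf·T⁴ with A_surf = 4πr² = 1.086 m².
T⁴ = 32.08/(0.34·5.67×10⁻⁸·1.086) = 1.532×10⁹ K⁴.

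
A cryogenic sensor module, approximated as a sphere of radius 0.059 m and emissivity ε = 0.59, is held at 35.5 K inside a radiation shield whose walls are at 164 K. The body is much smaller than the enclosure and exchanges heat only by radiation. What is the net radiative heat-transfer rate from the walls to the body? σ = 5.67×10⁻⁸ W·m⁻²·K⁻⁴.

P_net ≈ 1.06 W

For a small grey body in a large enclosure: P_net = εσA(T_body⁴ − T_wall⁴).
A = 4πr² = 0.04374 m²; T_body⁴ − T_wall⁴ = 1.588×10⁶ − 7.234×10⁸ = -7.218×10⁸ K⁴.
|P_net| = 0.59·5.67×10⁻⁸·0.04374·7.218×10⁸.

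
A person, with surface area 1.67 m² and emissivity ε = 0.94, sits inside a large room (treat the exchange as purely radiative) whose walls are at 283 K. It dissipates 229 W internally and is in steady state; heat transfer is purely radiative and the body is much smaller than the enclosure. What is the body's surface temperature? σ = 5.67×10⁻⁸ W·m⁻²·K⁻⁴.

For a small grey body in a large enclosure, net radiated power = εσA(T⁴ − T_w⁴).
Steady state: P = εσA(T⁴ − T_w⁴) with A = 1.67 m².
T⁴ = P/(εσA) + T_w⁴ = 229/(0.94·5.67×10⁻⁸·1.670) + (283)⁴
    = 2.573×10⁹ + 6.414×10⁹ = 8.987×10⁹ K⁴.

T ≈ 308 K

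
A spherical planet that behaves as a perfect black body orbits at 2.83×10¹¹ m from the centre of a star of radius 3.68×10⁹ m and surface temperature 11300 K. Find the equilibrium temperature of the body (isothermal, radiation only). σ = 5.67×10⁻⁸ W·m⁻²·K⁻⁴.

The star's surface emits σT_*⁴; at distance d the flux is S = σT_*⁴(R_*/d)².
S = 5.67×10⁻⁸·(11300)⁴·(3.68×10⁹/2.83×10¹¹)² = 1.563×10⁵ W/m².
For an isothermal sphere T⁴ = (1−a)S/(4σ) = 6.892×10¹¹ K⁴.

T ≈ 911 K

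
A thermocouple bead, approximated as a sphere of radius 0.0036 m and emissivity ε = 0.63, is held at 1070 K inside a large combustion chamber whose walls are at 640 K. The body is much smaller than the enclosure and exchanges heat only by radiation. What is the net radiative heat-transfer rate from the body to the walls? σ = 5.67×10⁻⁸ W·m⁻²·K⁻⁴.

P_net ≈ 6.65 W

For a small grey body in a large enclosure: P_net = εσA(T_body⁴ − T_wall⁴).
A = 4πr² = 1.629×10⁻⁴ m²; T_body⁴ − T_wall⁴ = 1.311×10¹² − 1.678×10¹¹ = 1.143×10¹² K⁴.
|P_net| = 0.63·5.67×10⁻⁸·1.629×10⁻⁴·1.143×10¹².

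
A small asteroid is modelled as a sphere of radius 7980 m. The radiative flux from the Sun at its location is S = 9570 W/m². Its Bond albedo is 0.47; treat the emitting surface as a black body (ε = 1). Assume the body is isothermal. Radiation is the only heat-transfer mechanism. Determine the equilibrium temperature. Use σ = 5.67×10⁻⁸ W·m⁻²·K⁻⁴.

T ≈ 387 K

At equilibrium, absorbed power = emitted power.
Absorbing cross-section = πr² = 2.001×10⁸ m²; emitting surface = 4πr² = 8.002×10⁸ m² (ratio 4).
(1−a)S·A_cross = εσ·A_surf·T⁴  ⇒  T⁴ = (1−a)S/(4σ).
T⁴ = 0.530·9570/(4·5.67×10⁻⁸) = 2.236×10¹⁰ K⁴.
T = (2.236×10¹⁰)^(1/4).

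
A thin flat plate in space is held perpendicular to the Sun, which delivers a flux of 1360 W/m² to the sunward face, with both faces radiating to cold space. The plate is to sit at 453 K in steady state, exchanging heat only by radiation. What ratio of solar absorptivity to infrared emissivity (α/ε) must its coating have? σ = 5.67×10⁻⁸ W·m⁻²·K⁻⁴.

Balance: αS·A = εσ·2A·T⁴ ⇒ α/ε = 2σT⁴/S.
α/ε = 2·5.67×10⁻⁸·(453)⁴/1360 = 2·5.67×10⁻⁸·4.211×10¹⁰/1360.

α/ε ≈ 3.51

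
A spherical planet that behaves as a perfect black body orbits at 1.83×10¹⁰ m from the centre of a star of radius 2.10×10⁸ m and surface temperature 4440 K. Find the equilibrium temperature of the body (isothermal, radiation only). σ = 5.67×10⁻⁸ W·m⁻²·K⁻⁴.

The star's surface emits σT_*⁴; at distance d the flux is S = σT_*⁴(R_*/d)².
S = 5.67×10⁻⁸·(4440)⁴·(2.10×10⁸/1.83×10¹⁰)² = 2902 W/m².
For an isothermal sphere T⁴ = (1−a)S/(4σ) = 1.279×10¹⁰ K⁴.

T ≈ 336 K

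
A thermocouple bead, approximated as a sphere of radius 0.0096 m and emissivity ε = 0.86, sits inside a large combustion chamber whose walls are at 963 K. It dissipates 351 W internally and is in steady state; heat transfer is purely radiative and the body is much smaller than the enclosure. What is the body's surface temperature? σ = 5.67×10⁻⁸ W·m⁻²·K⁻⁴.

For a small grey body in a large enclosure, net radiated power = εσA(T⁴ − T_w⁴).
Steady state: P = εσA(T⁴ − T_w⁴) with A = 4πr² = 0.001158 m².
T⁴ = P/(εσA) + T_w⁴ = 351/(0.86·5.67×10⁻⁸·0.001158) + (963)⁴
    = 6.215×10¹² + 8.600×10¹¹ = 7.075×10¹² K⁴.

T ≈ 1630 K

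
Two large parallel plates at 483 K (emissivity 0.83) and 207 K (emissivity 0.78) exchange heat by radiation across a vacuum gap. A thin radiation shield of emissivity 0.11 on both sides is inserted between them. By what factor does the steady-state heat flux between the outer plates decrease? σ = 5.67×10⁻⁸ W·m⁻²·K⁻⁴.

factor ≈ 12.6

Without shield: q₀ = σΔ(T⁴)/(1/ε₁+1/ε₂−1) with denominator 1.487.
With shield the two gaps are in series; the resistances add: (1/ε₁+1/ε_s−1)+(1/ε_s+1/ε₂−1) = 9.296+9.373 = 18.67.
Heat-flux ratio q₀/q = 18.67/1.487.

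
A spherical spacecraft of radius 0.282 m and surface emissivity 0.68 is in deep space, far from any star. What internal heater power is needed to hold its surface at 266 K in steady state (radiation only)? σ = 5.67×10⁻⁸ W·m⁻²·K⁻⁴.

P ≈ 193 W

P = εσ·4πr²·T⁴.
4πr² = 0.9993 m²; T⁴ = 5.006×10⁹ K⁴.
P = 0.68·5.67×10⁻⁸·0.9993·5.006×10⁹.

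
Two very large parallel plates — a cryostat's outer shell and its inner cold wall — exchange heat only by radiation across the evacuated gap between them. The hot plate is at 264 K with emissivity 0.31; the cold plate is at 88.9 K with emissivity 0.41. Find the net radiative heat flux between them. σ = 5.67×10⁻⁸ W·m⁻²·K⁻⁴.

For two infinite grey parallel plates, q = σ(T₁⁴ − T₂⁴)/(1/ε₁ + 1/ε₂ − 1).
T₁⁴ − T₂⁴ = 4.858×10⁹ − 6.246×10⁷ = 4.795×10⁹ K⁴.
1/ε₁ + 1/ε₂ − 1 = 3.226 + 2.439 − 1 = 4.665.
q = 5.67×10⁻⁸ × 4.795×10⁹ / 4.665.

q ≈ 58.3 W/m²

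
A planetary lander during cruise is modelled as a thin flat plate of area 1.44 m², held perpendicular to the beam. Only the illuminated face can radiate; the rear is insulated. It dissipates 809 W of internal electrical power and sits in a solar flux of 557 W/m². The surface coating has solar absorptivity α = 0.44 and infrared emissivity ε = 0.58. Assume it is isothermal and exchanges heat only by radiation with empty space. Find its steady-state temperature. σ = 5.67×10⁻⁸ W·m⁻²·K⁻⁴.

At steady state, absorbed solar power + internal power = radiated power.
Absorbed: α·S·A_cross = 0.44·557·1.440 = 352.9 W (cross-section A).
Total input = 352.9 + 809 = 1162 W.
Radiated: εσ·A_surf·T⁴ with A_surf = A = 1.440 m².
T⁴ = 1162/(0.58·5.67×10⁻⁸·1.440) = 2.454×10¹⁰ K⁴.

T ≈ 396 K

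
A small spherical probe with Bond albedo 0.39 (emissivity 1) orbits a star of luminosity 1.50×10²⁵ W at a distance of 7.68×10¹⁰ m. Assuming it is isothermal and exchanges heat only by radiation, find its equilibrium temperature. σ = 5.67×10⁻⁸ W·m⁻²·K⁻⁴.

First find the stellar flux at distance d: S = L/(4πd²) = 1.50×10²⁵/(4π·(7.68×10¹⁰)²) = 202.4 W/m².
For an isothermal sphere, absorbed (1−a)S·πr² = emitted σ·4πr²·T⁴, so T⁴ = (1−a)S/(4σ).
T⁴ = 0.610·202.4/(4·5.67×10⁻⁸) = 5.443×10⁸ K⁴.

T ≈ 153 K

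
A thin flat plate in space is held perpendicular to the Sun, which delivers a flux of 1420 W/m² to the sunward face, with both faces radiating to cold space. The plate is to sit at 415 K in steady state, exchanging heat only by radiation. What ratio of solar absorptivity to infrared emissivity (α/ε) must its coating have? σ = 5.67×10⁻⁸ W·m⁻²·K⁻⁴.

Balance: αS·A = εσ·2A·T⁴ ⇒ α/ε = 2σT⁴/S.
α/ε = 2·5.67×10⁻⁸·(415)⁴/1420 = 2·5.67×10⁻⁸·2.966×10¹⁰/1420.

α/ε ≈ 2.37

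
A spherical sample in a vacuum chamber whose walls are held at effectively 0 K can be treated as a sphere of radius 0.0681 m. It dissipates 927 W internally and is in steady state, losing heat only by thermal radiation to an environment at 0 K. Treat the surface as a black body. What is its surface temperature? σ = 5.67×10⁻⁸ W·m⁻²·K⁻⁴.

Steady state: internal power = radiated power, P = εσA T⁴.
Radiating area A = 4πr² = 0.05828 m².
T⁴ = P/(εσA) = 927/(1.0·5.67×10⁻⁸·0.05828) = 2.805×10¹¹ K⁴.
T = (2.805×10¹¹)^(1/4).

T ≈ 728 K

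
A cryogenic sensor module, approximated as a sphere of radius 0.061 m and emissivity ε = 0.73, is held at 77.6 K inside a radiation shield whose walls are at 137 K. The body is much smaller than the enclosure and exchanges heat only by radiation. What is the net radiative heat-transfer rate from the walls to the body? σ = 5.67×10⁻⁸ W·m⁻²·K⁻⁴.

P_net ≈ 0.612 W

For a small grey body in a large enclosure: P_net = εσA(T_body⁴ − T_wall⁴).
A = 4πr² = 0.04676 m²; T_body⁴ − T_wall⁴ = 3.626×10⁷ − 3.523×10⁸ = -3.160×10⁸ K⁴.
|P_net| = 0.73·5.67×10⁻⁸·0.04676·3.160×10⁸.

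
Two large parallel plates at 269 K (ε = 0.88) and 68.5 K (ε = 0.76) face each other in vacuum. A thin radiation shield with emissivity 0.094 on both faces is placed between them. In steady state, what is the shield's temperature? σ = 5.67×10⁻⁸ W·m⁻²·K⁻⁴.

In steady state the net flux on the hot side equals that on the cold side.
σ(T₁⁴−T_s⁴)/D₁ = σ(T_s⁴−T₂⁴)/D₂, with D₁ = 1/ε₁+1/ε_s−1 = 10.77, D₂ = 1/ε_s+1/ε₂−1 = 10.95.
Solve for T_s⁴: T_s⁴ = (D₂·T₁⁴ + D₁·T₂⁴)/(D₁+D₂) = 2.651×10⁹ K⁴.

T_s ≈ 227 K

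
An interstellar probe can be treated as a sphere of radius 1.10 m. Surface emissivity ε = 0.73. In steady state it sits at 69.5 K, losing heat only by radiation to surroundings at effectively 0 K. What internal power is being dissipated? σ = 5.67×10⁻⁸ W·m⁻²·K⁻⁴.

P ≈ 14.7 W

Steady state: P = εσA T⁴.
A = 4πr² = 15.21 m²; T⁴ = (69.5)⁴ = 2.333×10⁷ K⁴.
P = 0.73 × 5.67×10⁻⁸ × 15.21 × 2.333×10⁷.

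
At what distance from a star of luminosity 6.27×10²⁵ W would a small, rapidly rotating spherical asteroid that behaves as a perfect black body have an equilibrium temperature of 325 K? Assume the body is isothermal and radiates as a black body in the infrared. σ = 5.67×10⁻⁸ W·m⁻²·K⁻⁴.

d ≈ 4.44×10¹⁰ m

For an isothermal black-emitting sphere, (1−a)S·πr² = σ·4πr²·T⁴ ⇒ S = 4σT⁴/(1−a).
S = 4·5.67×10⁻⁸·(325)⁴/1.00 = 2530 W/m².
Flux falls as S = L/(4πd²), so d = √(L/(4πS)) = √(6.27×10²⁵/(4π·2530)).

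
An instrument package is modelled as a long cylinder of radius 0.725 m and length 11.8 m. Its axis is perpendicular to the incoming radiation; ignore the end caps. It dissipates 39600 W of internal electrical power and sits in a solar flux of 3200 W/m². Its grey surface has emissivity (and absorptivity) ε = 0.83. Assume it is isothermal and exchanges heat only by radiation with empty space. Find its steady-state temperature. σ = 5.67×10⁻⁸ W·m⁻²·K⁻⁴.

At steady state, absorbed solar power + internal power = radiated power.
Absorbed: α·S·A_cross = 0.83·3200·17.11 = 45440 W (cross-section 2rL).
Total input = 45440 + 39600 = 85040 W.
Radiated: εσ·A_surf·T⁴ with A_surf = 2πrL = 53.75 m².
T⁴ = 85040/(0.83·5.67×10⁻⁸·53.75) = 3.362×10¹⁰ K⁴.

T ≈ 428 K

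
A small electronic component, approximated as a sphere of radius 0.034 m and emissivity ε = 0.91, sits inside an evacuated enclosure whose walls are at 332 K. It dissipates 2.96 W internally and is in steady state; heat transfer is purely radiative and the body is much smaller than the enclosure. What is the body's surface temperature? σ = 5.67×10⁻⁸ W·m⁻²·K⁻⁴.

T ≈ 356 K

For a small grey body in a large enclosure, net radiated power = εσA(T⁴ − T_w⁴).
Steady state: P = εσA(T⁴ − T_w⁴) with A = 4πr² = 0.01453 m².
T⁴ = P/(εσA) + T_w⁴ = 2.96/(0.91·5.67×10⁻⁸·0.01453) + (332)⁴
    = 3.949×10⁹ + 1.215×10¹⁰ = 1.610×10¹⁰ K⁴.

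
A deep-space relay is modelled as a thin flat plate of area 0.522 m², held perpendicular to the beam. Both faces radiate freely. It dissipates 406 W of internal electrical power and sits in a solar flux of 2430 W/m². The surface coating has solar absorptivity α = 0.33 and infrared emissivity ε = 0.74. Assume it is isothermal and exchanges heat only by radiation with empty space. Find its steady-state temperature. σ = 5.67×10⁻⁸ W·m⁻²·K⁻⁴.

T ≈ 370 K

At steady state, absorbed solar power + internal power = radiated power.
Absorbed: α·S·A_cross = 0.33·2430·0.5220 = 418.6 W (cross-section A).
Total input = 418.6 + 406 = 824.6 W.
Radiated: εσ·A_surf·T⁴ with A_surf = 2A = 1.044 m².
T⁴ = 824.6/(0.74·5.67×10⁻⁸·1.044) = 1.882×10¹⁰ K⁴.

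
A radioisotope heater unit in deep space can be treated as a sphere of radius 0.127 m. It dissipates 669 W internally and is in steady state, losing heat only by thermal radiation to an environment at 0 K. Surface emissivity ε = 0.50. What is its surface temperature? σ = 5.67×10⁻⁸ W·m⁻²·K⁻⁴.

T ≈ 584 K

Steady state: internal power = radiated power, P = εσA T⁴.
Radiating area A = 4πr² = 0.2027 m².
T⁴ = P/(εσA) = 669/(0.50·5.67×10⁻⁸·0.2027) = 1.164×10¹¹ K⁴.
T = (1.164×10¹¹)^(1/4).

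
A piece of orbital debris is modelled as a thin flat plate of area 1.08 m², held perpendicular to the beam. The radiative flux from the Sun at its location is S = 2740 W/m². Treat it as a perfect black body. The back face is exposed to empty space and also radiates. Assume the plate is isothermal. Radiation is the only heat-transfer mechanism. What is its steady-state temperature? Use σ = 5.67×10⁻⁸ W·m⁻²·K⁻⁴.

At equilibrium, absorbed power = emitted power.
Absorbing cross-section = A = 1.080 m²; emitting surface = 2A = 2.160 m² (ratio 2).
S·A_cross = εσ·A_surf·T⁴  ⇒  T⁴ = S/(2σ).
T⁴ = 1.00·2740/(2·5.67×10⁻⁸) = 2.416×10¹⁰ K⁴.
T = (2.416×10¹⁰)^(1/4).

T ≈ 394 K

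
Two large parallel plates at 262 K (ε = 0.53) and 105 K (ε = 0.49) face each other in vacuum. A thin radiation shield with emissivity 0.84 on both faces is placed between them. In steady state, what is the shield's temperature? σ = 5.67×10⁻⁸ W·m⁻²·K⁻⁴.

In steady state the net flux on the hot side equals that on the cold side.
σ(T₁⁴−T_s⁴)/D₁ = σ(T_s⁴−T₂⁴)/D₂, with D₁ = 1/ε₁+1/ε_s−1 = 2.077, D₂ = 1/ε_s+1/ε₂−1 = 2.231.
Solve for T_s⁴: T_s⁴ = (D₂·T₁⁴ + D₁·T₂⁴)/(D₁+D₂) = 2.499×10⁹ K⁴.

T_s ≈ 224 K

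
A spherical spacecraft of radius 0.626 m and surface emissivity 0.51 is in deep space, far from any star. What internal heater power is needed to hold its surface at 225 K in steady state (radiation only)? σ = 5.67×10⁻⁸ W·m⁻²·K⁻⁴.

P ≈ 365 W

P = εσ·4πr²·T⁴.
4πr² = 4.924 m²; T⁴ = 2.563×10⁹ K⁴.
P = 0.51·5.67×10⁻⁸·4.924·2.563×10⁹.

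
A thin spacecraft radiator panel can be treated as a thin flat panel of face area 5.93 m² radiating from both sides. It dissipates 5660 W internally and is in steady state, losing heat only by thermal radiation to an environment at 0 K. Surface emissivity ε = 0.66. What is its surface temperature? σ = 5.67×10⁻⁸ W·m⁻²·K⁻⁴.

Steady state: internal power = radiated power, P = εσA T⁴.
Radiating area A = 2·5.93 = 11.86 m².
T⁴ = P/(εσA) = 5660/(0.66·5.67×10⁻⁸·11.86) = 1.275×10¹⁰ K⁴.
T = (1.275×10¹⁰)^(1/4).

T ≈ 336 K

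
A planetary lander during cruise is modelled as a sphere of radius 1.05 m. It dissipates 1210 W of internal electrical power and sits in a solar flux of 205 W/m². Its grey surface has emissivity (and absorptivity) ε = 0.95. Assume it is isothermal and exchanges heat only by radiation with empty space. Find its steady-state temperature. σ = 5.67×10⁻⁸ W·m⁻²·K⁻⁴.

T ≈ 224 K

At steady state, absorbed solar power + internal power = radiated power.
Absorbed: α·S·A_cross = 0.95·205·3.464 = 674.5 W (cross-section πr²).
Total input = 674.5 + 1210 = 1885 W.
Radiated: εσ·A_surf·T⁴ with A_surf = 4πr² = 13.85 m².
T⁴ = 1885/(0.95·5.67×10⁻⁸·13.85) = 2.525×10⁹ K⁴.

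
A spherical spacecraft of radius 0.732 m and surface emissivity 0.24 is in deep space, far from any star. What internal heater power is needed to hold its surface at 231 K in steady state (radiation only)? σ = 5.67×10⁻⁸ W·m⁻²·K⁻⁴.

P = εσ·4πr²·T⁴.
4πr² = 6.733 m²; T⁴ = 2.847×10⁹ K⁴.
P = 0.24·5.67×10⁻⁸·6.733·2.847×10⁹.

P ≈ 261 W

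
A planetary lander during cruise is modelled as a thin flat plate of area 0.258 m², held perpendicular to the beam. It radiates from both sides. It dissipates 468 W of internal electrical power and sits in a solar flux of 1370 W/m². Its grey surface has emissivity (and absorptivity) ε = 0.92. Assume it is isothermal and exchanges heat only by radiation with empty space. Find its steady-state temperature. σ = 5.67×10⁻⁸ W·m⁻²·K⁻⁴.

T ≈ 414 K

At steady state, absorbed solar power + internal power = radiated power.
Absorbed: α·S·A_cross = 0.92·1370·0.2580 = 325.2 W (cross-section A).
Total input = 325.2 + 468 = 793.2 W.
Radiated: εσ·A_surf·T⁴ with A_surf = 2A = 0.5160 m².
T⁴ = 793.2/(0.92·5.67×10⁻⁸·0.5160) = 2.947×10¹⁰ K⁴.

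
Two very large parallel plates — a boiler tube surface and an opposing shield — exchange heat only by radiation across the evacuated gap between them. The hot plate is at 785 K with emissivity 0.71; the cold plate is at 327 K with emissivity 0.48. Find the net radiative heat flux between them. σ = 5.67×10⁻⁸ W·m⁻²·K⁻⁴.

For two infinite grey parallel plates, q = σ(T₁⁴ − T₂⁴)/(1/ε₁ + 1/ε₂ − 1).
T₁⁴ − T₂⁴ = 3.797×10¹¹ − 1.143×10¹⁰ = 3.683×10¹¹ K⁴.
1/ε₁ + 1/ε₂ − 1 = 1.408 + 2.083 − 1 = 2.492.
q = 5.67×10⁻⁸ × 3.683×10¹¹ / 2.492.

q ≈ 8380 W/m²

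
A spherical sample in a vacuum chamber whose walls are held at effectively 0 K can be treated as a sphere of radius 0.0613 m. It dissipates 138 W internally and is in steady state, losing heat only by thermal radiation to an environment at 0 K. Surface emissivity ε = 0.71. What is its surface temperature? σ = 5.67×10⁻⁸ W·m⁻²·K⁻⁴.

Steady state: internal power = radiated power, P = εσA T⁴.
Radiating area A = 4πr² = 0.04722 m².
T⁴ = P/(εσA) = 138/(0.71·5.67×10⁻⁸·0.04722) = 7.260×10¹⁰ K⁴.
T = (7.260×10¹⁰)^(1/4).

T ≈ 519 K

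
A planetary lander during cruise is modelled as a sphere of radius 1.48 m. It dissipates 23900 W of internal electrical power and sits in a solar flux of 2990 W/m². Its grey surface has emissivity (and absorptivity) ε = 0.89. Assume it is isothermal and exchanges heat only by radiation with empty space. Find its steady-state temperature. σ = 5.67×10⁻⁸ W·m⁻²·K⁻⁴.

At steady state, absorbed solar power + internal power = radiated power.
Absorbed: α·S·A_cross = 0.89·2990·6.881 = 18310 W (cross-section πr²).
Total input = 18310 + 23900 = 42210 W.
Radiated: εσ·A_surf·T⁴ with A_surf = 4πr² = 27.53 m².
T⁴ = 42210/(0.89·5.67×10⁻⁸·27.53) = 3.039×10¹⁰ K⁴.

T ≈ 418 K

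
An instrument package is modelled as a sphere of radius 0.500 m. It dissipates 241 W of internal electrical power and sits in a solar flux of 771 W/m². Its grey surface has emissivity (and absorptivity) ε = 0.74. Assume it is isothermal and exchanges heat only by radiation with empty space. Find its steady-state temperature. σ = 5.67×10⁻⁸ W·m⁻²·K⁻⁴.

T ≈ 269 K

At steady state, absorbed solar power + internal power = radiated power.
Absorbed: α·S·A_cross = 0.74·771·0.7854 = 448.1 W (cross-section πr²).
Total input = 448.1 + 241 = 689.1 W.
Radiated: εσ·A_surf·T⁴ with A_surf = 4πr² = 3.142 m².
T⁴ = 689.1/(0.74·5.67×10⁻⁸·3.142) = 5.228×10⁹ K⁴.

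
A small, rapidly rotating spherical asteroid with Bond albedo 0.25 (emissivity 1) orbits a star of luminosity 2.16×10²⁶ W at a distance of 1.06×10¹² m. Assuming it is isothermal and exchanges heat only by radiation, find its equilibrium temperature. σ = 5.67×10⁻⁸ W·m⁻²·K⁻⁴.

T ≈ 84.3 K

First find the stellar flux at distance d: S = L/(4πd²) = 2.16×10²⁶/(4π·(1.06×10¹²)²) = 15.30 W/m².
For an isothermal sphere, absorbed (1−a)S·πr² = emitted σ·4πr²·T⁴, so T⁴ = (1−a)S/(4σ).
T⁴ = 0.750·15.30/(4·5.67×10⁻⁸) = 5.059×10⁷ K⁴.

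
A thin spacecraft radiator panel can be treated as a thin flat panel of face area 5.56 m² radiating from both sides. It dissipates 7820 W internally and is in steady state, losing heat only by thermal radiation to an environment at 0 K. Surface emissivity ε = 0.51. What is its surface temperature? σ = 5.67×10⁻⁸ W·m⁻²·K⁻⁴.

T ≈ 395 K

Steady state: internal power = radiated power, P = εσA T⁴.
Radiating area A = 2·5.56 = 11.12 m².
T⁴ = P/(εσA) = 7820/(0.51·5.67×10⁻⁸·11.12) = 2.432×10¹⁰ K⁴.
T = (2.432×10¹⁰)^(1/4).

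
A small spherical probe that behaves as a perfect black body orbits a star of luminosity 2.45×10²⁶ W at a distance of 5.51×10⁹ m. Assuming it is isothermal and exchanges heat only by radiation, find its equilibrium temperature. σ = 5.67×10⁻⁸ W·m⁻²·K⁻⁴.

First find the stellar flux at distance d: S = L/(4πd²) = 2.45×10²⁶/(4π·(5.51×10⁹)²) = 6.422×10⁵ W/m².
For an isothermal sphere, absorbed (1−a)S·πr² = emitted σ·4πr²·T⁴, so T⁴ = (1−a)S/(4σ).
T⁴ = 1.00·6.422×10⁵/(4·5.67×10⁻⁸) = 2.831×10¹² K⁴.

T ≈ 1300 K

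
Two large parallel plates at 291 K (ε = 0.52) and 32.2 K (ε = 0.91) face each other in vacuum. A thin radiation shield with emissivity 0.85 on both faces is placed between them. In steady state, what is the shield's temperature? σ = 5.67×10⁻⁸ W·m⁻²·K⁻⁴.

In steady state the net flux on the hot side equals that on the cold side.
σ(T₁⁴−T_s⁴)/D₁ = σ(T_s⁴−T₂⁴)/D₂, with D₁ = 1/ε₁+1/ε_s−1 = 2.100, D₂ = 1/ε_s+1/ε₂−1 = 1.275.
Solve for T_s⁴: T_s⁴ = (D₂·T₁⁴ + D₁·T₂⁴)/(D₁+D₂) = 2.711×10⁹ K⁴.

T_s ≈ 228 K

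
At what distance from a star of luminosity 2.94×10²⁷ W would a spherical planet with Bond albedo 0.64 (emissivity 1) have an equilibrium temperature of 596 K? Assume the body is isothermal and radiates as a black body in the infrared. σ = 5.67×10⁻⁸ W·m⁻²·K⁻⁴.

d ≈ 5.43×10¹⁰ m

For an isothermal black-emitting sphere, (1−a)S·πr² = σ·4πr²·T⁴ ⇒ S = 4σT⁴/(1−a).
S = 4·5.67×10⁻⁸·(596)⁴/0.360 = 79490 W/m².
Flux falls as S = L/(4πd²), so d = √(L/(4πS)) = √(2.94×10²⁷/(4π·79490)).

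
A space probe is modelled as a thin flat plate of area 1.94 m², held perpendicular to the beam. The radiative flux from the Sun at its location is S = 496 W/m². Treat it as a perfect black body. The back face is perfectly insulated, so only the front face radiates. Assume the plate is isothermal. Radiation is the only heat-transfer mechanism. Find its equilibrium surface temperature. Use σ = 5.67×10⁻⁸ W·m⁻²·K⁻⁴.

T ≈ 306 K

At equilibrium, absorbed power = emitted power.
Absorbing cross-section = A = 1.940 m²; emitting surface = A = 1.940 m² (ratio 1).
S·A_cross = εσ·A_surf·T⁴  ⇒  T⁴ = S/(1σ).
T⁴ = 1.00·496/(1·5.67×10⁻⁸) = 8.748×10⁹ K⁴.
T = (8.748×10⁹)^(1/4).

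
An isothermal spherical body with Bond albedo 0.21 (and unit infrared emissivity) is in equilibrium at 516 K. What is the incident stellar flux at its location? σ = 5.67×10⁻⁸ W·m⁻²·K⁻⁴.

(1−a)S·πr² = σ·4πr²·T⁴ ⇒ S = 4σT⁴/(1−a).
S = 4·5.67×10⁻⁸·7.089×10¹⁰/0.790.

S ≈ 20400 W/m²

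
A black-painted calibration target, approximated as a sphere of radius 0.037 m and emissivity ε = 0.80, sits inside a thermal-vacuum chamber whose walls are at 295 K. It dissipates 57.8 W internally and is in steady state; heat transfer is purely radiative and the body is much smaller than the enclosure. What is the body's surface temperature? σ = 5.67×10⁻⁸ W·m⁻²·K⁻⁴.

For a small grey body in a large enclosure, net radiated power = εσA(T⁴ − T_w⁴).
Steady state: P = εσA(T⁴ − T_w⁴) with A = 4πr² = 0.01720 m².
T⁴ = P/(εσA) + T_w⁴ = 57.8/(0.80·5.67×10⁻⁸·0.01720) + (295)⁴
    = 7.407×10¹⁰ + 7.573×10⁹ = 8.164×10¹⁰ K⁴.

T ≈ 535 K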